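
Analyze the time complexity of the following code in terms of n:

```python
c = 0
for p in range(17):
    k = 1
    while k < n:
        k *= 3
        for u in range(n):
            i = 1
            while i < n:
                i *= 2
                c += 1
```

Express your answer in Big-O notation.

Each loop level contributes: 1 × log n × n × log n. Multiplying the contributions gives O(n log² n).

Answer: O(n log² n)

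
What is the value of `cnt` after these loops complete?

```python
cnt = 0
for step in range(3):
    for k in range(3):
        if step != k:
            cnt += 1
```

3² - 3 (exclude diagonal)
`cnt` takes the values: 0 → 1 → 2 → 3 → 4 → 5 → 6

Answer: 6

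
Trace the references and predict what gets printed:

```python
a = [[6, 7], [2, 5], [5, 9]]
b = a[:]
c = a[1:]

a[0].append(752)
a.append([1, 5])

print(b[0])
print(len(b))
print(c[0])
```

Key concept: slice with nested mutation.
Step by step:
`a = [[6, 7], [2, 5], [5, 9]]` → a = [[6, 7], [2, 5], [5, 9]]
`b = a[:]` → b = [[6, 7], [2, 5], [5, 9]]
`c = a[1:]` → c = [[2, 5], [5, 9]]
`a[0].append(752)` → a = [[6, 7, 752], [2, 5], [5, 9]]; b = [[6, 7, 752], [2, 5], [5, 9]]
`a.append([1, 5])` → a = [[6, 7, 752], [2, 5], [5, 9], [1, 5]]
`print(b[0])` → prints [6, 7, 752]
`print(len(b))` → prints 3
`print(c[0])` → prints [2, 5]

Answer:
[6, 7, 752]
3
[2, 5]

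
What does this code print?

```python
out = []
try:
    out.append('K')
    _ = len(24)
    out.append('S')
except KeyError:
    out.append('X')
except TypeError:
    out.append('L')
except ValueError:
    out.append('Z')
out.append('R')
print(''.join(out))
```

Execution trace: 'K' (try body) → 'L' (except TypeError) → 'R' (after the try/except). Output: KLR

Answer: KLR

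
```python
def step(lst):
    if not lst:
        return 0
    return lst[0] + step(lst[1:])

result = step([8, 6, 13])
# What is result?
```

8 + 6 + 13 + 0 = 27

Answer: 27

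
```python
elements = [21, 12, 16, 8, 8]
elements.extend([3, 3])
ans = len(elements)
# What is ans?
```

Trace:
`elements = [21, 12, 16, 8, 8]` → elements = [21, 12, 16, 8, 8]
`elements.extend([3, 3])` → elements = [21, 12, 16, 8, 8, 3, 3]
`ans = len(elements)` → ans = 7
So ans = 7

Answer: 7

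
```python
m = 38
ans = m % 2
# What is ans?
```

Trace:
`m = 38` → m = 38
`ans = m % 2` → ans = 0
So ans = 0

Answer: 0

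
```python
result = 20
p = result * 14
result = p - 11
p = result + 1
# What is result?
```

Trace:
`result = 20` → result = 20
`p = result * 14` → p = 280
`result = p - 11` → result = 269
`p = result + 1` → p = 270
So result = 269

Answer: 269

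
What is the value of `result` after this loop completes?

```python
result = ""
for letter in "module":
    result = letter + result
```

Reverse 'module'
`result` takes the values: "" → "m" → "om" → "dom" → "udom" → "ludom" → "eludom"

Answer: "eludom"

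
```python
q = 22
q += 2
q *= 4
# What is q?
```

Trace:
`q = 22` → q = 22
`q += 2` → q = 24
`q *= 4` → q = 96
So q = 96

Answer: 96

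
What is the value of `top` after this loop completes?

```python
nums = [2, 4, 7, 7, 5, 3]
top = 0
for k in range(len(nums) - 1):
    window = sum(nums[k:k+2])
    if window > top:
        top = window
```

Max sum of 2-element window in [2, 4, 7, 7, 5, 3]
`top` takes the values: 0 → 6 → 11 → 14

Answer: 14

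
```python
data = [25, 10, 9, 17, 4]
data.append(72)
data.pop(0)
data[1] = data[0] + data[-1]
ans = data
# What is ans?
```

Trace:
`data = [25, 10, 9, 17, 4]` → data = [25, 10, 9, 17, 4]
`data.append(72)` → data = [25, 10, 9, 17, 4, 72]
`data.pop(0)` → data = [10, 9, 17, 4, 72]
`data[1] = data[0] + data[-1]` → data = [10, 82, 17, 4, 72]
`ans = data` → ans = [10, 82, 17, 4, 72]
So ans = [10, 82, 17, 4, 72]

Answer: [10, 82, 17, 4, 72]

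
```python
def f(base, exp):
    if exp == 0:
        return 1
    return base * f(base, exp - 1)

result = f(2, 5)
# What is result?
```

f(2, 5) = 2 * 2 * 2 * 2 * 2 = 32

Answer: 32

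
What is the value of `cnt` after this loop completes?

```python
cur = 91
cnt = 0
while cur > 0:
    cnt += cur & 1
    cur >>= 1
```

Count set bits in 91 (binary: 0b1011011)
`cnt` takes the values: 0 → 1 → 2 → 3 → 4 → 5

Answer: 5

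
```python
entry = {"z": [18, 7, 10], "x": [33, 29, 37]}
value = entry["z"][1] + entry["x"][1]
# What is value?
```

Trace:
`entry = {"z": [18, 7, 10], "x": [33, 29, 37]}` → entry = {'z': [18, 7, 10], 'x': [33, 29, 37]}
`value = entry["z"][1] + entry["x"][1]` → value = 36
So value = 36

Answer: 36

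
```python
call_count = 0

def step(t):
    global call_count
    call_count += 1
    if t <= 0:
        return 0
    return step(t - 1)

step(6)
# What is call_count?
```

Linear recursion stepping by 1: 7 calls from t=6 down to ≤0.

Answer: 7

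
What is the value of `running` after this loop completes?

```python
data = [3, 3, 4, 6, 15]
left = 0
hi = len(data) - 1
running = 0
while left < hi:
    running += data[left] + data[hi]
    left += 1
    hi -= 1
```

Sum of pairs from ends
`running` takes the values: 0 → 18 → 27

Answer: 27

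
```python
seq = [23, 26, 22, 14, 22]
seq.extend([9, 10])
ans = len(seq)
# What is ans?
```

Trace:
`seq = [23, 26, 22, 14, 22]` → seq = [23, 26, 22, 14, 22]
`seq.extend([9, 10])` → seq = [23, 26, 22, 14, 22, 9, 10]
`ans = len(seq)` → ans = 7
So ans = 7

Answer: 7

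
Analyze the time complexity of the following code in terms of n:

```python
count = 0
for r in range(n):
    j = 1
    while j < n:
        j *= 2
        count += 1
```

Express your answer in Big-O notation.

Each loop level contributes: n × log n. Multiplying the contributions gives O(n log n).

Answer: O(n log n)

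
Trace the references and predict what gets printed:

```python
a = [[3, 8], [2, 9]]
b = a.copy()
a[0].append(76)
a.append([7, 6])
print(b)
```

Key concept: shallow copy with nested lists.
Step by step:
`a = [[3, 8], [2, 9]]` → a = [[3, 8], [2, 9]]
`b = a.copy()` → b = [[3, 8], [2, 9]]
`a[0].append(76)` → a = [[3, 8, 76], [2, 9]]; b = [[3, 8, 76], [2, 9]]
`a.append([7, 6])` → a = [[3, 8, 76], [2, 9], [7, 6]]
`print(b)` → prints [[3, 8, 76], [2, 9]]

Answer: [[3, 8, 76], [2, 9]]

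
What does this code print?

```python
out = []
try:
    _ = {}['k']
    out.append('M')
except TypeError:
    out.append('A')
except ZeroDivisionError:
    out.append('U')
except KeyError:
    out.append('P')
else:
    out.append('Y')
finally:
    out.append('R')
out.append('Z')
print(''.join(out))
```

Execution trace: 'P' (except KeyError) → 'R' (finally) → 'Z' (after the try/except). Output: PRZ

Answer: PRZ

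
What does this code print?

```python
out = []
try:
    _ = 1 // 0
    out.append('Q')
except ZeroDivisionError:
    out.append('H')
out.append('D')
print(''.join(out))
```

Execution trace: 'H' (except ZeroDivisionError) → 'D' (after the try/except). Output: HD

Answer: HD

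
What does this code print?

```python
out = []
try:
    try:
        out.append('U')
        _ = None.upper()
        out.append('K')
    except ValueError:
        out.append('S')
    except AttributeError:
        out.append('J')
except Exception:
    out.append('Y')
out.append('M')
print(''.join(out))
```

Execution trace: 'U' (inner try body) → 'J' (inner except AttributeError) → 'M' (after the try/except). Output: UJM

Answer: UJM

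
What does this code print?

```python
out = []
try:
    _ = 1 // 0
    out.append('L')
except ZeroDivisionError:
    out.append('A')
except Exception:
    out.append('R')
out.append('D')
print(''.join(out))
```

Execution trace: 'A' (except ZeroDivisionError) → 'D' (after the try/except). Output: AD

Answer: AD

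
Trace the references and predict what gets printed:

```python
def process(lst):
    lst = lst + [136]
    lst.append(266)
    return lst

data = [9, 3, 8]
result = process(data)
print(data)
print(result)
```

Key concept: rebinding parameter vs mutation.
Step by step:
`data = [9, 3, 8]` → data = [9, 3, 8]
`result = process(data)` → result = [9, 3, 8, 136, 266]
`print(data)` → prints [9, 3, 8]
`print(result)` → prints [9, 3, 8, 136, 266]

Answer:
[9, 3, 8]
[9, 3, 8, 136, 266]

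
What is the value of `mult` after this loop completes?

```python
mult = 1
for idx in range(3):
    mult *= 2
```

2^3 = 8
`mult` takes the values: 1 → 2 → 4 → 8

Answer: 8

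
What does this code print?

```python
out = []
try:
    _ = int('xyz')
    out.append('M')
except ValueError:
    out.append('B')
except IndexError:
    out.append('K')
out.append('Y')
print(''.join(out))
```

Execution trace: 'B' (except ValueError) → 'Y' (after the try/except). Output: BY

Answer: BY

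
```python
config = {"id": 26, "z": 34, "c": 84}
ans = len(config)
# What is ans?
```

Trace:
`config = {"id": 26, "z": 34, "c": 84}` → config = {'id': 26, 'z': 34, 'c': 84}
`ans = len(config)` → ans = 3
So ans = 3

Answer: 3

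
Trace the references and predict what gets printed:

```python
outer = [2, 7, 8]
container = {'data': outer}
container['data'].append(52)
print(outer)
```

Key concept: dict holds reference to list.
Step by step:
`outer = [2, 7, 8]` → outer = [2, 7, 8]
`container = {'data': outer}` → container = {'data': [2, 7, 8]}
`container['data'].append(52)` → outer = [2, 7, 8, 52]; container = {'data': [2, 7, 8, 52]}
`print(outer)` → prints [2, 7, 8, 52]

Answer: [2, 7, 8, 52]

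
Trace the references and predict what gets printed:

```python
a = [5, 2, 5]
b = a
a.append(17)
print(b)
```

Key concept: basic list aliasing.
Step by step:
`a = [5, 2, 5]` → a = [5, 2, 5]
`b = a` → b = [5, 2, 5] (same object as a)
`a.append(17)` → a = [5, 2, 5, 17] (same object as b); b = [5, 2, 5, 17] (same object as a)
`print(b)` → prints [5, 2, 5, 17]

Answer: [5, 2, 5, 17]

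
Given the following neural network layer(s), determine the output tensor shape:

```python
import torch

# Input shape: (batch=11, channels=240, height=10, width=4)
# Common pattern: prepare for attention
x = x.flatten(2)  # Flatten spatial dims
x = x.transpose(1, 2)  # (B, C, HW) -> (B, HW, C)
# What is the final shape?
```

Input: (11, 240, 10, 4) -> after flatten(2): (11, 240, 40) -> Output: (11, 40, 240)

Answer: (11, 40, 240)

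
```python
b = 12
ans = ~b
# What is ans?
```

Trace:
`b = 12` → b = 12
`ans = ~b` → ans = -13
So ans = -13

Answer: -13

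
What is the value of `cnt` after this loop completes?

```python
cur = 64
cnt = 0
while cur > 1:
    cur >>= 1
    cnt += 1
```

Count right shifts until 1
`cnt` takes the values: 0 → 1 → 2 → 3 → 4 → 5 → 6

Answer: 6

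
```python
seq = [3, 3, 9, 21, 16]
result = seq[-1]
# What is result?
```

Trace:
`seq = [3, 3, 9, 21, 16]` → seq = [3, 3, 9, 21, 16]
`result = seq[-1]` → result = 16
So result = 16

Answer: 16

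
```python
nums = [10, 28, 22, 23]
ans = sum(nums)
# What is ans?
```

Trace:
`nums = [10, 28, 22, 23]` → nums = [10, 28, 22, 23]
`ans = sum(nums)` → ans = 83
So ans = 83

Answer: 83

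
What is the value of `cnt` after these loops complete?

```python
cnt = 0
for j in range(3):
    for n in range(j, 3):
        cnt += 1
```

Upper triangle: 3 + 2 + ... + 1
`cnt` takes the values: 0 → 1 → 2 → 3 → 4 → 5 → 6

Answer: 6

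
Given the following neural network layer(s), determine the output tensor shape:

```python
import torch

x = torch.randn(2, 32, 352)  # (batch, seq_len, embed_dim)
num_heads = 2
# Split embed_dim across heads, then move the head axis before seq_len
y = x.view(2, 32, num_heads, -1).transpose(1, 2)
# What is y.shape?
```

Input: (2, 32, 352) -> head_dim = 352 // 2 = 176; after view: (2, 32, 2, 176) -> after transpose(1, 2): (2, 2, 32, 176) -> Output: (2, 2, 32, 176)

Answer: (2, 2, 32, 176)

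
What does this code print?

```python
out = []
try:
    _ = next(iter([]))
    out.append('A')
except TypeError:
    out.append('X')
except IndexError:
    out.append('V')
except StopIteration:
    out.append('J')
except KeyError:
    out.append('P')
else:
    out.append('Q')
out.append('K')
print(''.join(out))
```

Execution trace: 'J' (except StopIteration) → 'K' (after the try/except). Output: JK

Answer: JK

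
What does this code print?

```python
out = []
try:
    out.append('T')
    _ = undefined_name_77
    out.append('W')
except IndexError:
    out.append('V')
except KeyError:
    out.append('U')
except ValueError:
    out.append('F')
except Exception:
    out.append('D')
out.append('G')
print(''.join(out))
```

Execution trace: 'T' (try body) → 'D' (except Exception) → 'G' (after the try/except). Output: TDG

Answer: TDG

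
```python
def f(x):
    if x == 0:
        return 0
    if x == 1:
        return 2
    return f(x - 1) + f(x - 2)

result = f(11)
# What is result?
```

Build up from base cases: f(0)=0, f(1)=2, f(2)=2, f(3)=4, f(4)=6, f(5)=10, f(6)=16, ..., f(11)=178

Answer: 178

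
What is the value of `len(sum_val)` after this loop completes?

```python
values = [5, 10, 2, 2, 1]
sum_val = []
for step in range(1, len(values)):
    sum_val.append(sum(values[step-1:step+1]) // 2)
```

Number of 2-element averages
`sum_val` takes the values: [] → [7] → [7, 6] → [7, 6, 2] → [7, 6, 2, 1]
So `len(sum_val)` = 4

Answer: 4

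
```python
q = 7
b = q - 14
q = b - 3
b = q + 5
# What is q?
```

Trace:
`q = 7` → q = 7
`b = q - 14` → b = -7
`q = b - 3` → q = -10
`b = q + 5` → b = -5
So q = -10

Answer: -10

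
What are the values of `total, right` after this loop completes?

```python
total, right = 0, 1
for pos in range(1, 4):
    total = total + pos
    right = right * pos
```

Sum and factorial of 1 to 3
`total, right` takes the values: (0, 1) → (1, 1) → (3, 1) → (3, 2) → (6, 2) → (6, 6)

Answer: 6, 6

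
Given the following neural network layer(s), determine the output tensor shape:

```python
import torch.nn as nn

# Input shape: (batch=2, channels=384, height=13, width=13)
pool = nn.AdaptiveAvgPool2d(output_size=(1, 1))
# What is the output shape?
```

Input: (2, 384, 13, 13) -> Output: (2, 384, 1, 1)

Answer: (2, 384, 1, 1)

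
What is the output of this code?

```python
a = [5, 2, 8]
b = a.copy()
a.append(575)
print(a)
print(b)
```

Key concept: list.copy() creates independent copy.
Step by step:
`a = [5, 2, 8]` → a = [5, 2, 8]
`b = a.copy()` → b = [5, 2, 8]
`a.append(575)` → a = [5, 2, 8, 575]
`print(a)` → prints [5, 2, 8, 575]
`print(b)` → prints [5, 2, 8]

Answer:
[5, 2, 8, 575]
[5, 2, 8]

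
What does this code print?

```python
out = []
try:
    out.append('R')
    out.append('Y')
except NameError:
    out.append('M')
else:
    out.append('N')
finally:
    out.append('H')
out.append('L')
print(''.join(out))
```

Execution trace: 'R' (try body) → 'Y' (try body, no exception) → 'N' (else) → 'H' (finally) → 'L' (after the try/except). Output: RYNHL

Answer: RYNHL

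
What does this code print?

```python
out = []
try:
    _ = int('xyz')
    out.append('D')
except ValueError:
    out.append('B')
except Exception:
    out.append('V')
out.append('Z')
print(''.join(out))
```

Execution trace: 'B' (except ValueError) → 'Z' (after the try/except). Output: BZ

Answer: BZ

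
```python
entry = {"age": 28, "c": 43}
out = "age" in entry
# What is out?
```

Trace:
`entry = {"age": 28, "c": 43}` → entry = {'age': 28, 'c': 43}
`out = "age" in entry` → out = True
So out = True

Answer: True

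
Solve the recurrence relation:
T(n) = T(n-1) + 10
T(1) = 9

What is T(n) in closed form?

Unrolling: T(n) = T(1) + 10·(n-1) = 9 + 10(n-1) = 10n - 1.

Answer: T(n) = 10n - 1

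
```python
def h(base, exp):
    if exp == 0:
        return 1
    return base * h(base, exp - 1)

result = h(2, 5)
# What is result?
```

h(2, 5) = 2 * 2 * 2 * 2 * 2 = 32

Answer: 32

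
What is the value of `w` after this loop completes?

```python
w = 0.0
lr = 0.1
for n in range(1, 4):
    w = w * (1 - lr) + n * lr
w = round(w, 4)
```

Moving average with lr=0.1
`w` takes the values: 0.0 → 0.1 → 0.29 → 0.561

Answer: 0.561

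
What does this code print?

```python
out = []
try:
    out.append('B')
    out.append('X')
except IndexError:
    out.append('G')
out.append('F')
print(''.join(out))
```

Execution trace: 'B' (try body) → 'X' (try body, no exception) → 'F' (after the try/except). Output: BXF

Answer: BXF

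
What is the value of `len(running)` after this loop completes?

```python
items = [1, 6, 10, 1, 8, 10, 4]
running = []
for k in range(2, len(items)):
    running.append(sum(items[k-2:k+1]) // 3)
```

Number of 3-element averages
`running` takes the values: [] → [5] → [5, 5] → [5, 5, 6] → [5, 5, 6, 6] → [5, 5, 6, 6, 7]
So `len(running)` = 5

Answer: 5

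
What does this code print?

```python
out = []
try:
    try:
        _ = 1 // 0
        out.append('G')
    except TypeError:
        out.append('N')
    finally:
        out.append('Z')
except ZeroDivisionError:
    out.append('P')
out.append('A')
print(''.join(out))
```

Execution trace: 'Z' (inner finally) → 'P' (outer except ZeroDivisionError) → 'A' (after the try/except). Output: ZPA

Answer: ZPA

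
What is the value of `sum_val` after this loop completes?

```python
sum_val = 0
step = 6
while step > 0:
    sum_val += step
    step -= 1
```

Sum 6 down to 1
`sum_val` takes the values: 0 → 6 → 11 → 15 → 18 → 20 → 21

Answer: 21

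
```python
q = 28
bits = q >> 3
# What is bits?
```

Trace:
`q = 28` → q = 28
`bits = q >> 3` → bits = 3
So bits = 3

Answer: 3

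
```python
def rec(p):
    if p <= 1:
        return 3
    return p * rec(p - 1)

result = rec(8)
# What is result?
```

rec(8) = 8 * 7 * 6 * 5 * 4 * 3 * 2 * 3 = 120960

Answer: 120960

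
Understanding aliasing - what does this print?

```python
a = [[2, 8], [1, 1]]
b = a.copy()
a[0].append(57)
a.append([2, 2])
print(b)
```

Key concept: shallow copy with nested lists.
Step by step:
`a = [[2, 8], [1, 1]]` → a = [[2, 8], [1, 1]]
`b = a.copy()` → b = [[2, 8], [1, 1]]
`a[0].append(57)` → a = [[2, 8, 57], [1, 1]]; b = [[2, 8, 57], [1, 1]]
`a.append([2, 2])` → a = [[2, 8, 57], [1, 1], [2, 2]]
`print(b)` → prints [[2, 8, 57], [1, 1]]

Answer: [[2, 8, 57], [1, 1]]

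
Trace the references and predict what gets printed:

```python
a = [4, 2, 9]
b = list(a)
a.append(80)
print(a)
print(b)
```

Key concept: list() constructor creates copy.
Step by step:
`a = [4, 2, 9]` → a = [4, 2, 9]
`b = list(a)` → b = [4, 2, 9]
`a.append(80)` → a = [4, 2, 9, 80]
`print(a)` → prints [4, 2, 9, 80]
`print(b)` → prints [4, 2, 9]

Answer:
[4, 2, 9, 80]
[4, 2, 9]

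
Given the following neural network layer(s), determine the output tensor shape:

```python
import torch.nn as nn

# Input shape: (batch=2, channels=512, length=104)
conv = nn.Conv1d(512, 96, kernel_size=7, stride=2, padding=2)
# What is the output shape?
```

Input: (2, 512, 104) -> Output: (2, 96, 51)

Answer: (2, 96, 51)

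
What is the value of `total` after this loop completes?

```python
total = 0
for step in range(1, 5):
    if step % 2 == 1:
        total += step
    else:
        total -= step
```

Add odd, subtract even
`total` takes the values: 0 → 1 → -1 → 2 → -2

Answer: -2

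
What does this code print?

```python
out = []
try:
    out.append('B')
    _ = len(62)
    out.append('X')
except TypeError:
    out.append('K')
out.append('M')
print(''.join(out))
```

Execution trace: 'B' (try body) → 'K' (except TypeError) → 'M' (after the try/except). Output: BKM

Answer: BKM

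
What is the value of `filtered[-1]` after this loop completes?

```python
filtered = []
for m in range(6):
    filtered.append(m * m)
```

Last element of squares 0 to 5
`filtered` takes the values: [] → [0] → [0, 1] → [0, 1, 4] → [0, 1, 4, 9] → [0, 1, 4, 9, 16] → [0, 1, 4, 9, 16, 25]
So `filtered[-1]` = 25

Answer: 25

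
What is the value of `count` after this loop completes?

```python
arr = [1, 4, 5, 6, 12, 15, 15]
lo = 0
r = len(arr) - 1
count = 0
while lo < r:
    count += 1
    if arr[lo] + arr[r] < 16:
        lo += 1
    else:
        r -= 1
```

Steps to find pair summing to 16
`count` takes the values: 0 → 1 → 2 → 3 → 4 → 5 → 6

Answer: 6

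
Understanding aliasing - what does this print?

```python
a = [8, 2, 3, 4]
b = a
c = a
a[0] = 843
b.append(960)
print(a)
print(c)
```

Key concept: multiple aliases.
Step by step:
`a = [8, 2, 3, 4]` → a = [8, 2, 3, 4]
`b = a` → b = [8, 2, 3, 4] (same object as a)
`c = a` → c = [8, 2, 3, 4] (same object as a, b)
`a[0] = 843` → a = [843, 2, 3, 4] (same object as b, c); b = [843, 2, 3, 4] (same object as a, c); c = [843, 2, 3, 4] (same object as a, b)
`b.append(960)` → a = [843, 2, 3, 4, 960] (same object as b, c); b = [843, 2, 3, 4, 960] (same object as a, c); c = [843, 2, 3, 4, 960] (same object as a, b)
`print(a)` → prints [843, 2, 3, 4, 960]
`print(c)` → prints [843, 2, 3, 4, 960]

Answer:
[843, 2, 3, 4, 960]
[843, 2, 3, 4, 960]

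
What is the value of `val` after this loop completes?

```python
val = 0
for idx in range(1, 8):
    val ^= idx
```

XOR of 1 to 7
`val` takes the values: 0 → 1 → 3 → 0 → 4 → 1 → 7 → 0

Answer: 0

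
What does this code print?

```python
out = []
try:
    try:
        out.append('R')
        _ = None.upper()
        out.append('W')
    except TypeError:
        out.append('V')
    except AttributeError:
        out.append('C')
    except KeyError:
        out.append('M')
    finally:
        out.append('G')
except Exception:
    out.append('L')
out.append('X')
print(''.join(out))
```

Execution trace: 'R' (inner try body) → 'C' (inner except AttributeError) → 'G' (inner finally) → 'X' (after the try/except). Output: RCGX

Answer: RCGX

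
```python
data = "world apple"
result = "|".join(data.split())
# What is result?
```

Trace:
`data = "world apple"` → data = 'world apple'
`result = "|".join(data.split())` → result = 'world|apple'
So result = 'world|apple'

Answer: 'world|apple'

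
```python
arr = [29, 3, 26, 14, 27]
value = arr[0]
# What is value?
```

Trace:
`arr = [29, 3, 26, 14, 27]` → arr = [29, 3, 26, 14, 27]
`value = arr[0]` → value = 29
So value = 29

Answer: 29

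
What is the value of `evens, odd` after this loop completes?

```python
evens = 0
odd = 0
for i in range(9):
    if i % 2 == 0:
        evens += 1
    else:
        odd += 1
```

Count evens and odds in range(9)
`evens, odd` takes the values: (0, 0) → (1, 0) → (1, 1) → (2, 1) → (2, 2) → (3, 2) → (3, 3) → (4, 3) → (4, 4) → (5, 4)

Answer: 5, 4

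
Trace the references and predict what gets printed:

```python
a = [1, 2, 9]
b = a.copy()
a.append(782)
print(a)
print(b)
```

Key concept: list.copy() creates independent copy.
Step by step:
`a = [1, 2, 9]` → a = [1, 2, 9]
`b = a.copy()` → b = [1, 2, 9]
`a.append(782)` → a = [1, 2, 9, 782]
`print(a)` → prints [1, 2, 9, 782]
`print(b)` → prints [1, 2, 9]

Answer:
[1, 2, 9, 782]
[1, 2, 9]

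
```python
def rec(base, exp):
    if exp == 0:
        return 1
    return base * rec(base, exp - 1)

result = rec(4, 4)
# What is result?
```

rec(4, 4) = 4 * 4 * 4 * 4 = 256

Answer: 256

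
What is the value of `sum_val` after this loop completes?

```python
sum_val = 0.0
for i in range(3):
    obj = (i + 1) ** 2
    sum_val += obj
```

Sum of squared losses 1² + 2² + ... + 3²
`sum_val` takes the values: 0.0 → 1.0 → 5.0 → 14.0

Answer: 14.0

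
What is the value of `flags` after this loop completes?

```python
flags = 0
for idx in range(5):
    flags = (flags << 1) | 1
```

Build 5 consecutive 1-bits: 0b11111
`flags` takes the values: 0 → 1 → 3 → 7 → 15 → 31

Answer: 31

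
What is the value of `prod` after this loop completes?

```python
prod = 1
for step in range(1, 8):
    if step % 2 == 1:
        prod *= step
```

Product of odd numbers 1 to 7
`prod` takes the values: 1 → 3 → 15 → 105

Answer: 105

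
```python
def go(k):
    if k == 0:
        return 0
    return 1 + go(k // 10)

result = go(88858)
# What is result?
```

Count of digits of 88858: 5

Answer: 5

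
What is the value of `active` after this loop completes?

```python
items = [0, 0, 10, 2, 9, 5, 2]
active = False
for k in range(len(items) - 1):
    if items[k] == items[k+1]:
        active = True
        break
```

Check consecutive duplicates in [0, 0, 10, 2, 9, 5, 2]
`active` takes the values: False → True

Answer: True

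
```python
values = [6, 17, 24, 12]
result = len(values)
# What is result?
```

Trace:
`values = [6, 17, 24, 12]` → values = [6, 17, 24, 12]
`result = len(values)` → result = 4
So result = 4

Answer: 4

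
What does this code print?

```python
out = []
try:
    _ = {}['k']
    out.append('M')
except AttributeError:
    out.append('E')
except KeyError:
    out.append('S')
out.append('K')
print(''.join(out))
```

Execution trace: 'S' (except KeyError) → 'K' (after the try/except). Output: SK

Answer: SK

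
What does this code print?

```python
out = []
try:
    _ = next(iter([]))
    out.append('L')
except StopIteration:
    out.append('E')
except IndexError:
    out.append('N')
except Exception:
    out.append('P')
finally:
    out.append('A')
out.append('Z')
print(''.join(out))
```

Execution trace: 'E' (except StopIteration) → 'A' (finally) → 'Z' (after the try/except). Output: EAZ

Answer: EAZ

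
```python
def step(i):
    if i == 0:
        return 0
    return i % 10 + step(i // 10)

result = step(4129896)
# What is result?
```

Sum of digits of 4129896: 6 + 9 + 8 + 9 + 2 + 1 + 4 = 39

Answer: 39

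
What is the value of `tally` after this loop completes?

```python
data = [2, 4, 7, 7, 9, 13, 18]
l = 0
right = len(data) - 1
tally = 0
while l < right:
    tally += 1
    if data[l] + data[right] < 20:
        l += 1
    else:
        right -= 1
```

Steps to find pair summing to 20
`tally` takes the values: 0 → 1 → 2 → 3 → 4 → 5 → 6

Answer: 6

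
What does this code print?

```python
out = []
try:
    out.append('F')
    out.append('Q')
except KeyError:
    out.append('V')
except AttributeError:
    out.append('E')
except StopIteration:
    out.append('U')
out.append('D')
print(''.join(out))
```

Execution trace: 'F' (try body) → 'Q' (try body, no exception) → 'D' (after the try/except). Output: FQD

Answer: FQD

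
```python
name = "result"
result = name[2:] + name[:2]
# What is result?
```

Trace:
`name = "result"` → name = 'result'
`result = name[2:] + name[:2]` → result = 'sultre'
So result = 'sultre'

Answer: 'sultre'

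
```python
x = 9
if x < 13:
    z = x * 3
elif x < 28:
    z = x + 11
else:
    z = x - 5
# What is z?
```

Trace:
`x = 9` → x = 9
`if x < 13: ...` → x < 13 is True → z = 27
So z = 27

Answer: 27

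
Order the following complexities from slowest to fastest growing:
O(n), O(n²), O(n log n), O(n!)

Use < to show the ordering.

Ordered by growth rate: O(n) < O(n log n) < O(n²) < O(n!)

Answer: O(n) < O(n log n) < O(n²) < O(n!)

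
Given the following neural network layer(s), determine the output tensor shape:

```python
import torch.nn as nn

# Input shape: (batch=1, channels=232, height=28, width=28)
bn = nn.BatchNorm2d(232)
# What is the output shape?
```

Input: (1, 232, 28, 28) -> Output: (1, 232, 28, 28)

Answer: (1, 232, 28, 28)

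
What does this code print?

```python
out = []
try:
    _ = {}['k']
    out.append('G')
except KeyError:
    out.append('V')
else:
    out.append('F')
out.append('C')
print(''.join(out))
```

Execution trace: 'V' (except KeyError) → 'C' (after the try/except). Output: VC

Answer: VC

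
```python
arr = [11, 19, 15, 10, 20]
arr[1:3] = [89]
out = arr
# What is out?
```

Trace:
`arr = [11, 19, 15, 10, 20]` → arr = [11, 19, 15, 10, 20]
`arr[1:3] = [89]` → arr = [11, 89, 10, 20]
`out = arr` → out = [11, 89, 10, 20]
So out = [11, 89, 10, 20]

Answer: [11, 89, 10, 20]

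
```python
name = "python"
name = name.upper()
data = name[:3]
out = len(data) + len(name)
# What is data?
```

Trace:
`name = "python"` → name = 'python'
`name = name.upper()` → name = 'PYTHON'
`data = name[:3]` → data = 'PYT'
`out = len(data) + len(name)` → out = 9
So data = 'PYT'

Answer: 'PYT'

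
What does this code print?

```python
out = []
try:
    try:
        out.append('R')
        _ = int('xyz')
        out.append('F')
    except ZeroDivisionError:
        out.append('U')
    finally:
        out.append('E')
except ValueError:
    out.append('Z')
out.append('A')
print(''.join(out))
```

Execution trace: 'R' (try body) → 'E' (finally) → 'Z' (outer except ValueError) → 'A' (after the try/except). Output: REZA

Answer: REZA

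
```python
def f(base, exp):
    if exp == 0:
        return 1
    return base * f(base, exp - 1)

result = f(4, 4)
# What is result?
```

f(4, 4) = 4 * 4 * 4 * 4 = 256

Answer: 256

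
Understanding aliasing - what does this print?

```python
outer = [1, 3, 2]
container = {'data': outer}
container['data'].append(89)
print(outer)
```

Key concept: dict holds reference to list.
Step by step:
`outer = [1, 3, 2]` → outer = [1, 3, 2]
`container = {'data': outer}` → container = {'data': [1, 3, 2]}
`container['data'].append(89)` → outer = [1, 3, 2, 89]; container = {'data': [1, 3, 2, 89]}
`print(outer)` → prints [1, 3, 2, 89]

Answer: [1, 3, 2, 89]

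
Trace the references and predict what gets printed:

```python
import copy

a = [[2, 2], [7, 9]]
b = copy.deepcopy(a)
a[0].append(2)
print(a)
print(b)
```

Key concept: deep copy is fully independent.
Step by step:
`a = [[2, 2], [7, 9]]` → a = [[2, 2], [7, 9]]
`b = copy.deepcopy(a)` → b = [[2, 2], [7, 9]]
`a[0].append(2)` → a = [[2, 2, 2], [7, 9]]
`print(a)` → prints [[2, 2, 2], [7, 9]]
`print(b)` → prints [[2, 2], [7, 9]]

Answer:
[[2, 2, 2], [7, 9]]
[[2, 2], [7, 9]]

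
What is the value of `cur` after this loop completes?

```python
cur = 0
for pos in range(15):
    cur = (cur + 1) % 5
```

Increment mod 5, 15 times = 0
`cur` takes the values: 0 → 1 → 2 → 3 → 4 → 0 → 1 → 2 → 3 → 4 → 0 → 1 → 2 → 3 → 4 → 0

Answer: 0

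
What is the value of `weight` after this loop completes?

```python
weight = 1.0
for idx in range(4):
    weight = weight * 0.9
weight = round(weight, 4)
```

Exponential decay: 1.0 * 0.9^4
`weight` takes the values: 1.0 → 0.9 → 0.81 → 0.729 → 0.6561

Answer: 0.6561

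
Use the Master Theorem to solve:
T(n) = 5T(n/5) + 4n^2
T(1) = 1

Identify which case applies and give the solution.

a=5, b=5, f(n)=4n^2. log_5(5) = 1. Since c=2 > 1 and the regularity condition holds (5(n/5)^2 = (5/5^2)n^2 with 5/5^2 < 1), Case 3 applies: T(n) = Θ(f(n)) = O(n^2).

Answer: O(n^2) - Case 3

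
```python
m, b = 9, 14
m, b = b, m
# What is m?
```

Trace:
`m, b = 9, 14` → m = 9; b = 14
`m, b = b, m` → m = 14; b = 9
So m = 14

Answer: 14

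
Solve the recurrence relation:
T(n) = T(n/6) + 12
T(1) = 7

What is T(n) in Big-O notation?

Each step divides n by 6 and adds 12. After log_6(n) steps we reach T(1)=7. So T(n) = 12·log_6(n) + 7 = O(log n).

Answer: O(log n)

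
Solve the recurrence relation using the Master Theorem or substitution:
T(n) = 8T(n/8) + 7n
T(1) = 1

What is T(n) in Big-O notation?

By Master Theorem: a=8, b=8, f(n)=7n. Since log_8(8) = 1 and f(n) = Θ(n^1), Case 2 applies. T(n) = O(n log n).

Answer: O(n log n)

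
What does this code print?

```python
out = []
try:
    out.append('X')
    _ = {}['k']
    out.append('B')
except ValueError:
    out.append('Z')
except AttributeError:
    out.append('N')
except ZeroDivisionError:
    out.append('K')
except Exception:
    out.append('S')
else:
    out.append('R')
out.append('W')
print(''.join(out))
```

Execution trace: 'X' (try body) → 'S' (except Exception) → 'W' (after the try/except). Output: XSW

Answer: XSW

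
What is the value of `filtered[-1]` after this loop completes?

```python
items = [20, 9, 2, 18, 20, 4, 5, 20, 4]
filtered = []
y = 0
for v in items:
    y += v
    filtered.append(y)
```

Cumulative sum ends at 102
`filtered` takes the values: [] → [20] → [20, 29] → [20, 29, 31] → [20, 29, 31, 49] → [20, 29, 31, 49, 69] → [20, 29, 31, 49, 69, 73] → [20, 29, 31, 49, 69, 73, 78] → [20, 29, 31, 49, 69, 73, 78, 98] → [20, 29, 31, 49, 69, 73, 78, 98, 102]
So `filtered[-1]` = 102

Answer: 102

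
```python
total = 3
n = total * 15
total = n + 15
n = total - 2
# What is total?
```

Trace:
`total = 3` → total = 3
`n = total * 15` → n = 45
`total = n + 15` → total = 60
`n = total - 2` → n = 58
So total = 60

Answer: 60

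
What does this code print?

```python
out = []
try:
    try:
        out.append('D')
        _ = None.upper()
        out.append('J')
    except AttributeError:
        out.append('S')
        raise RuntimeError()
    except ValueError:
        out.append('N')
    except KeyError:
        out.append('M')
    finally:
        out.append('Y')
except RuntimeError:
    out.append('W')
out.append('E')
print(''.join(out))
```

Execution trace: 'D' (inner try body) → 'S' (inner except AttributeError) → 'Y' (inner finally) → 'W' (outer except RuntimeError) → 'E' (after the try/except). Output: DSYWE

Answer: DSYWE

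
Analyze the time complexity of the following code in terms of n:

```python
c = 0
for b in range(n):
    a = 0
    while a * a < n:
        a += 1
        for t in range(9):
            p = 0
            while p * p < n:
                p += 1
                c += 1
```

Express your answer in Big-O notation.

Each loop level contributes: n × √n × 1 × √n. Multiplying the contributions gives O(n^2).

Answer: O(n^2)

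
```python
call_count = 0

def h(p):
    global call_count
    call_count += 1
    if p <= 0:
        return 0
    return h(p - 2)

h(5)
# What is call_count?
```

Linear recursion stepping by 2: 4 calls from p=5 down to ≤0.

Answer: 4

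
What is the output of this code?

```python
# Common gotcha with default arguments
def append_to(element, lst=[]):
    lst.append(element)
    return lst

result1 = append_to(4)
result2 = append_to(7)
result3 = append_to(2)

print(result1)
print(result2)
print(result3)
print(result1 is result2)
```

Key concept: mutable default argument gotcha.
Step by step:
`result1 = append_to(4)` → result1 = [4]
`result2 = append_to(7)` → result1 = [4, 7] (same object as result2); result2 = [4, 7] (same object as result1)
`result3 = append_to(2)` → result1 = [4, 7, 2] (same object as result2, result3); result2 = [4, 7, 2] (same object as result1, result3); result3 = [4, 7, 2] (same object as result1, result2)
`print(result1)` → prints [4, 7, 2]
`print(result2)` → prints [4, 7, 2]
`print(result3)` → prints [4, 7, 2]
`print(result1 is result2)` → prints True

Answer:
[4, 7, 2]
[4, 7, 2]
[4, 7, 2]
True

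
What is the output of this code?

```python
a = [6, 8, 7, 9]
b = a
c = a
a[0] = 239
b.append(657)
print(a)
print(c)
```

Key concept: multiple aliases.
Step by step:
`a = [6, 8, 7, 9]` → a = [6, 8, 7, 9]
`b = a` → b = [6, 8, 7, 9] (same object as a)
`c = a` → c = [6, 8, 7, 9] (same object as a, b)
`a[0] = 239` → a = [239, 8, 7, 9] (same object as b, c); b = [239, 8, 7, 9] (same object as a, c); c = [239, 8, 7, 9] (same object as a, b)
`b.append(657)` → a = [239, 8, 7, 9, 657] (same object as b, c); b = [239, 8, 7, 9, 657] (same object as a, c); c = [239, 8, 7, 9, 657] (same object as a, b)
`print(a)` → prints [239, 8, 7, 9, 657]
`print(c)` → prints [239, 8, 7, 9, 657]

Answer:
[239, 8, 7, 9, 657]
[239, 8, 7, 9, 657]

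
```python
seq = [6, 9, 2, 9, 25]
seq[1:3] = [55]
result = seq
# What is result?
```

Trace:
`seq = [6, 9, 2, 9, 25]` → seq = [6, 9, 2, 9, 25]
`seq[1:3] = [55]` → seq = [6, 55, 9, 25]
`result = seq` → result = [6, 55, 9, 25]
So result = [6, 55, 9, 25]

Answer: [6, 55, 9, 25]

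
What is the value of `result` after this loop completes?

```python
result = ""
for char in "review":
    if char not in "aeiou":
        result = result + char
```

Remove vowels from 'review'
`result` takes the values: "" → "r" → "rv" → "rvw"

Answer: "rvw"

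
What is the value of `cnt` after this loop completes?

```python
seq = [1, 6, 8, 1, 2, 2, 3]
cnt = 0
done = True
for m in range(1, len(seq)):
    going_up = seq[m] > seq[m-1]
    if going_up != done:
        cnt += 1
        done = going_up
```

Count direction changes in [1, 6, 8, 1, 2, 2, 3]
`cnt` takes the values: 0 → 1 → 2 → 3 → 4

Answer: 4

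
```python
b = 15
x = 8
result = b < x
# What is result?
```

Trace:
`b = 15` → b = 15
`x = 8` → x = 8
`result = b < x` → result = False
So result = False

Answer: False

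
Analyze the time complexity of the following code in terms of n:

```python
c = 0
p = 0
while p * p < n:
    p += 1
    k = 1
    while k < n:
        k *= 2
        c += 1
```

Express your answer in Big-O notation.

Each loop level contributes: √n × log n. Multiplying the contributions gives O(√n log n).

Answer: O(√n log n)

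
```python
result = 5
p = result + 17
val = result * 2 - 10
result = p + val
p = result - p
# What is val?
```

Trace:
`result = 5` → result = 5
`p = result + 17` → p = 22
`val = result * 2 - 10` → val = 0
`result = p + val` → result = 22
`p = result - p` → p = 0
So val = 0

Answer: 0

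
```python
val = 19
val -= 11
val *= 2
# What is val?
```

Trace:
`val = 19` → val = 19
`val -= 11` → val = 8
`val *= 2` → val = 16
So val = 16

Answer: 16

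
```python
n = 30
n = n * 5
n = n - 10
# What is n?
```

Trace:
`n = 30` → n = 30
`n = n * 5` → n = 150
`n = n - 10` → n = 140
So n = 140

Answer: 140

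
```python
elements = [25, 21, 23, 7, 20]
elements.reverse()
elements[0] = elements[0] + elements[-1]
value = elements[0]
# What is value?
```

Trace:
`elements = [25, 21, 23, 7, 20]` → elements = [25, 21, 23, 7, 20]
`elements.reverse()` → elements = [20, 7, 23, 21, 25]
`elements[0] = elements[0] + elements[-1]` → elements = [45, 7, 23, 21, 25]
`value = elements[0]` → value = 45
So value = 45

Answer: 45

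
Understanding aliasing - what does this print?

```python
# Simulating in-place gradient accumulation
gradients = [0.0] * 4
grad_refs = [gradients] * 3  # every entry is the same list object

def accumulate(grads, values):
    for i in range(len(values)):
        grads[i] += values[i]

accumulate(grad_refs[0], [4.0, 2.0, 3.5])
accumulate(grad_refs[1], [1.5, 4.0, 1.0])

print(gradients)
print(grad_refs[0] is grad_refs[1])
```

Key concept: gradient accumulation aliasing.
Step by step:
`gradients = [0.0] * 4` → gradients = [0.0, 0.0, 0.0, 0.0]
`grad_refs = [gradients] * 3` → grad_refs = [[0.0, 0.0, 0.0, 0.0], [0.0, 0.0, 0.0, 0.0], [0.0, 0.0, 0.0, 0.0]]
`accumulate(grad_refs[0], [4.0, 2.0, 3.5])` → gradients = [4.0, 2.0, 3.5, 0.0]; grad_refs = [[4.0, 2.0, 3.5, 0.0], [4.0, 2.0, 3.5, 0.0], [4.0, 2.0, 3.5, 0.0]]
`accumulate(grad_refs[1], [1.5, 4.0, 1.0])` → gradients = [5.5, 6.0, 4.5, 0.0]; grad_refs = [[5.5, 6.0, 4.5, 0.0], [5.5, 6.0, 4.5, 0.0], [5.5, 6.0, 4.5, 0.0]]
`print(gradients)` → prints [5.5, 6.0, 4.5, 0.0]
`print(grad_refs[0] is grad_refs[1])` → prints True

Answer:
[5.5, 6.0, 4.5, 0.0]
True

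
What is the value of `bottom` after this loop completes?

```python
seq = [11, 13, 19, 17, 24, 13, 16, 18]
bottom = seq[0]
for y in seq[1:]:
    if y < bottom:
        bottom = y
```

Minimum of [11, 13, 19, 17, 24, 13, 16, 18]
`bottom` takes the values: 11

Answer: 11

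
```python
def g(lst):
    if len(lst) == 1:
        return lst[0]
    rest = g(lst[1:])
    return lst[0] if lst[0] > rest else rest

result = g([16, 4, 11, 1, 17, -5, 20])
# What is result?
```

Recursive max over [16, 4, 11, 1, 17, -5, 20] = 20

Answer: 20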